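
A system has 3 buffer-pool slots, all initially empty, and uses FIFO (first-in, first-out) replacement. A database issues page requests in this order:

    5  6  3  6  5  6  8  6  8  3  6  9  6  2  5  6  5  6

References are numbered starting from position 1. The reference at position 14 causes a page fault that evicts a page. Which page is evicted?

pos 1: 5 → miss, frames [5]
pos 2: 6 → miss, frames [5, 6]
pos 3: 3 → miss, frames [5, 6, 3]
pos 4: 6 → hit
pos 5: 5 → hit
pos 6: 6 → hit
pos 7: 8 → miss, evict 5, frames [6, 3, 8]
pos 8: 6 → hit
pos 9: 8 → hit
pos 10: 3 → hit
pos 11: 6 → hit
pos 12: 9 → miss, evict 6, frames [3, 8, 9]
pos 13: 6 → miss, evict 3, frames [8, 9, 6]
pos 14: 2 → miss, evict 8, frames [9, 6, 2]
At position 14, page 8 is evicted.

8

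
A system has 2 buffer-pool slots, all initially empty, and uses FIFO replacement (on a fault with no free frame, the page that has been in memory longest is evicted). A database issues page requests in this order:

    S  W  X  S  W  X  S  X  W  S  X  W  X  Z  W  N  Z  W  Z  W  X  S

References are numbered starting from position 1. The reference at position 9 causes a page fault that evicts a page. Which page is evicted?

X

pos 1: S → fault, frames {S}
pos 2: W → fault, frames {S,W}
pos 3: X → fault, evict S, frames {W,X}
pos 4: S → fault, evict W, frames {X,S}
pos 5: W → fault, evict X, frames {S,W}
pos 6: X → fault, evict S, frames {W,X}
pos 7: S → fault, evict W, frames {X,S}
pos 8: X → hit
pos 9: W → fault, evict X, frames {S,W}
At position 9, page X is evicted.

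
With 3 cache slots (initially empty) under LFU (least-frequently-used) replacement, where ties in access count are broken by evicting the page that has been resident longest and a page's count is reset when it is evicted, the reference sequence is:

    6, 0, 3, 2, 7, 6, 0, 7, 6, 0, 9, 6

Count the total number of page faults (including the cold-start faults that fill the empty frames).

6: miss, frames [6]
0: miss, frames [6, 0]
3: miss, frames [6, 0, 3]
2: miss, evict 6, frames [0, 3, 2]
7: miss, evict 0, frames [3, 2, 7]
6: miss, evict 3, frames [2, 7, 6]
0: miss, evict 2, frames [7, 6, 0]
7: hit
6: hit
0: hit
9: miss, evict 7, frames [6, 0, 9]
6: hit
Page faults: 8.

8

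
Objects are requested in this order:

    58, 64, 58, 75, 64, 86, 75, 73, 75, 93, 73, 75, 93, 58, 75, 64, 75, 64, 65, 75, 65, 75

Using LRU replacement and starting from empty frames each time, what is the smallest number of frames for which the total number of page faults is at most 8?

6

f=1: 22 faults
f=2: 16 faults
f=3: 9 faults
f=4: 9 faults
f=5: 9 faults
f=6: 7 faults
f=7: 7 faults
Smallest f with faults ≤ 8 is 6.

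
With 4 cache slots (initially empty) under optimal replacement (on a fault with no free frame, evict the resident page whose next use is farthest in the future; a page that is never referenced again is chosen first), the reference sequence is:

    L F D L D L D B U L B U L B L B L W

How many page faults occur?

6

L -> fault, frames (L)
F -> fault, frames (L F)
D -> fault, frames (L F D)
L -> hit
D -> hit
L -> hit
D -> hit
B -> fault, frames (L F D B)
U -> fault, evict D, frames (L F B U)
L -> hit
B -> hit
U -> hit
L -> hit
B -> hit
L -> hit
B -> hit
L -> hit
W -> fault, evict U, frames (L F B W)
Page faults: 6.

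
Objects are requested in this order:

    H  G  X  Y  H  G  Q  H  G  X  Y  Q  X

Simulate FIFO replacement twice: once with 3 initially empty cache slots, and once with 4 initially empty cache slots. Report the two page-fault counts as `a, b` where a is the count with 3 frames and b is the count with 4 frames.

9, 10

3 frames: F F F F F F F . . F F . . → 9 faults.
4 frames: F F F F . . F F F F F F . → 10 faults.
10 > 9: adding a frame increased faults — Belady's anomaly.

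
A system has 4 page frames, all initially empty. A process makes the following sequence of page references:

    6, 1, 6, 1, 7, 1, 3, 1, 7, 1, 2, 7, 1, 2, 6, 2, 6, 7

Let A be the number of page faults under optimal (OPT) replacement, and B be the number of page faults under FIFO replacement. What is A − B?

-1

Under OPT: F F . . F . F . . . F . . . . . . . → 5 faults.
Under FIFO: F F . . F . F . . . F . . . F . . . → 6 faults.
A − B = 5 − 6 = -1.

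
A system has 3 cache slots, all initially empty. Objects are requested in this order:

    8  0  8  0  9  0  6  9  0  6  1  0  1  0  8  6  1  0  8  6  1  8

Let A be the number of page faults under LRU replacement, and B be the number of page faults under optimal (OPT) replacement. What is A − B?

4

Under LRU: F F . . F . F . . . F . . . F F F F F F F . → 12 faults.
Under OPT: F F . . F . F . . . F . . . F . . F . . F . → 8 faults.
A − B = 12 − 8 = 4.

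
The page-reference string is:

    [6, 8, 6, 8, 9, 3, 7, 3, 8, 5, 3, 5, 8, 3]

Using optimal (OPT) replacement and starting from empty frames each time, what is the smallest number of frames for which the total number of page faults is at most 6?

f=1: 14 faults
f=2: 8 faults
f=3: 6 faults
f=4: 6 faults
f=5: 6 faults
f=6: 6 faults
Smallest f with faults ≤ 6 is 3.

3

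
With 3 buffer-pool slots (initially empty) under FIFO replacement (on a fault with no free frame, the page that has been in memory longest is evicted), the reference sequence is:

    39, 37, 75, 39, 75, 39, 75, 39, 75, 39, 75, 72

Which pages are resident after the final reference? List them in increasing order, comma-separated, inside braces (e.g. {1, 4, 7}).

{37, 72, 75}

39: miss, frames (39)
37: miss, frames (39 37)
75: miss, frames (39 37 75)
39: hit
75: hit
39: hit
75: hit
39: hit
75: hit
39: hit
75: hit
72: miss, evict 39, frames (37 75 72)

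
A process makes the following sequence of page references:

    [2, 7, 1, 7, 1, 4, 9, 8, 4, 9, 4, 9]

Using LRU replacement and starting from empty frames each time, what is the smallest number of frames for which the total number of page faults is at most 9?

f=1: 12 faults
f=2: 8 faults
f=3: 6 faults
f=4: 6 faults
f=5: 6 faults
f=6: 6 faults
Smallest f with faults ≤ 9 is 2.

2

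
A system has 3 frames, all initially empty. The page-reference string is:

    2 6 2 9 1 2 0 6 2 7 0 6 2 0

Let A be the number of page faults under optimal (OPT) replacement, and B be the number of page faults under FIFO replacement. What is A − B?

Under OPT: F F . F F . F . . F . . F . → 7 faults.
Under FIFO: F F . F F F F F . F . . F F → 10 faults.
A − B = 7 − 10 = -3.

-3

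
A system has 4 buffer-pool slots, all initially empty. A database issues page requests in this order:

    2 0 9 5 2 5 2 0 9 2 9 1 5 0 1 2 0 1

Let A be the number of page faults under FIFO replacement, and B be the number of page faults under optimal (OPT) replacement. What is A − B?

2

Under FIFO: F F F F . . . . . . . F . . . F F . → 7 faults.
Under OPT: F F F F . . . . . . . F . . . . . . → 5 faults.
A − B = 7 − 5 = 2.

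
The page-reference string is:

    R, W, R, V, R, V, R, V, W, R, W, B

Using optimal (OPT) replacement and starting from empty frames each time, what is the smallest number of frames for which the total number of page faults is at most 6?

f=1: 12 faults
f=2: 5 faults
f=3: 4 faults
f=4: 4 faults
Smallest f with faults ≤ 6 is 2.

2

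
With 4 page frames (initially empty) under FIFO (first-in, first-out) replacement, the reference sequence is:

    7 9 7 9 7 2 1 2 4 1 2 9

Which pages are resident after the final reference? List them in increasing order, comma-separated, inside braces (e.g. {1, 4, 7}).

{1, 2, 4, 9}

7: miss, frames (7)
9: miss, frames (7 9)
7: hit
9: hit
7: hit
2: miss, frames (7 9 2)
1: miss, frames (7 9 2 1)
2: hit
4: miss, evict 7, frames (9 2 1 4)
1: hit
2: hit
9: hit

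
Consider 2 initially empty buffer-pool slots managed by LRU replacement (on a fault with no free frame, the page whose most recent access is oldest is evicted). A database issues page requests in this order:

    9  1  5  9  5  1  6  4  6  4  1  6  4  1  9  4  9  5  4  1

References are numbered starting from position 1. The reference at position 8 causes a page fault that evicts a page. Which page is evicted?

1

pos 1: 9: fault, frames [9]
pos 2: 1: fault, frames [9, 1]
pos 3: 5: fault, evict 9, frames [1, 5]
pos 4: 9: fault, evict 1, frames [5, 9]
pos 5: 5: hit
pos 6: 1: fault, evict 9, frames [5, 1]
pos 7: 6: fault, evict 5, frames [1, 6]
pos 8: 4: fault, evict 1, frames [6, 4]
At position 8, page 1 is evicted.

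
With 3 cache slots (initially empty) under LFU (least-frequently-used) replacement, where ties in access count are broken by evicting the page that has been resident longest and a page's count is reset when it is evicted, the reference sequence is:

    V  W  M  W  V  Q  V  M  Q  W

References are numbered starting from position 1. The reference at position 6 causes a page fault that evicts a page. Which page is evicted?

pos 1: V: miss, frames [V]
pos 2: W: miss, frames [V, W]
pos 3: M: miss, frames [V, W, M]
pos 4: W: hit
pos 5: V: hit
pos 6: Q: miss, evict M, frames [V, W, Q]
At position 6, page M is evicted.

M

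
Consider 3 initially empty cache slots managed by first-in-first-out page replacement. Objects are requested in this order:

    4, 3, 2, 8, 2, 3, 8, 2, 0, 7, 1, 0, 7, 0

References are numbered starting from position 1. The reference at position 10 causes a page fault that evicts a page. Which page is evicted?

pos 1: 4 -> fault, frames (4)
pos 2: 3 -> fault, frames (4 3)
pos 3: 2 -> fault, frames (4 3 2)
pos 4: 8 -> fault, evict 4, frames (3 2 8)
pos 5: 2 -> hit
pos 6: 3 -> hit
pos 7: 8 -> hit
pos 8: 2 -> hit
pos 9: 0 -> fault, evict 3, frames (2 8 0)
pos 10: 7 -> fault, evict 2, frames (8 0 7)
At position 10, page 2 is evicted.

2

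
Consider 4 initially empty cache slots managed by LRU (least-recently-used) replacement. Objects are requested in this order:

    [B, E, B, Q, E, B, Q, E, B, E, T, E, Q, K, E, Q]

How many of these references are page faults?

5

B -> miss, frames [B]
E -> miss, frames [B, E]
B -> hit
Q -> miss, frames [E, B, Q]
E -> hit
B -> hit
Q -> hit
E -> hit
B -> hit
E -> hit
T -> miss, frames [Q, B, E, T]
E -> hit
Q -> hit
K -> miss, evict B, frames [T, E, Q, K]
E -> hit
Q -> hit
Page faults: 5.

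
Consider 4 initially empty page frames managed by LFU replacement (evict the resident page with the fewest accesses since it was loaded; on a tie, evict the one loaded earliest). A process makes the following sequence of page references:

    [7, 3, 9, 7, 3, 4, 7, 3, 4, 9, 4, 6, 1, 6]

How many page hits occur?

7 → miss, frames [7]
3 → miss, frames [7, 3]
9 → miss, frames [7, 3, 9]
7 → hit
3 → hit
4 → miss, frames [7, 3, 9, 4]
7 → hit
3 → hit
4 → hit
9 → hit
4 → hit
6 → miss, evict 9, frames [7, 3, 4, 6]
1 → miss, evict 6, frames [7, 3, 4, 1]
6 → miss, evict 1, frames [7, 3, 4, 6]
Hits: 7.

7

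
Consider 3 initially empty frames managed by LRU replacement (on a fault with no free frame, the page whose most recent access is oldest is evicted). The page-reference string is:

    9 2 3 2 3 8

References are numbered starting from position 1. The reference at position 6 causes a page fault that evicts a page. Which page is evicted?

pos 1: 9: fault, frames {9}
pos 2: 2: fault, frames {9,2}
pos 3: 3: fault, frames {9,2,3}
pos 4: 2: hit
pos 5: 3: hit
pos 6: 8: fault, evict 9, frames {2,3,8}
At position 6, page 9 is evicted.

9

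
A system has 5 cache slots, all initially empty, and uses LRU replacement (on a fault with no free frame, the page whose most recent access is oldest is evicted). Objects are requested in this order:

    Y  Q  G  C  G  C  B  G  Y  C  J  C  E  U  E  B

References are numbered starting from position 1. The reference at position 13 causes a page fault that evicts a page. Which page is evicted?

B

pos 1: Y → fault, frames {Y}
pos 2: Q → fault, frames {Y,Q}
pos 3: G → fault, frames {Y,Q,G}
pos 4: C → fault, frames {Y,Q,G,C}
pos 5: G → hit
pos 6: C → hit
pos 7: B → fault, frames {Y,Q,G,C,B}
pos 8: G → hit
pos 9: Y → hit
pos 10: C → hit
pos 11: J → fault, evict Q, frames {B,G,Y,C,J}
pos 12: C → hit
pos 13: E → fault, evict B, frames {G,Y,J,C,E}
At position 13, page B is evicted.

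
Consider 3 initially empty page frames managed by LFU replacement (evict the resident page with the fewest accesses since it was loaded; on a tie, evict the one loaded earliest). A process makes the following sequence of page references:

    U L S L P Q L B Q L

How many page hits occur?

4

U -> miss, frames (U)
L -> miss, frames (U L)
S -> miss, frames (U L S)
L -> hit
P -> miss, evict U, frames (L S P)
Q -> miss, evict S, frames (L P Q)
L -> hit
B -> miss, evict P, frames (L Q B)
Q -> hit
L -> hit
Hits: 4.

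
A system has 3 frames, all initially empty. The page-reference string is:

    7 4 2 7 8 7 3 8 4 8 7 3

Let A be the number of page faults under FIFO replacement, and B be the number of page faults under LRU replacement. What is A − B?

Under FIFO: F F F . F F F . F F F F → 10 faults.
Under LRU: F F F . F . F . F . F F → 8 faults.
A − B = 10 − 8 = 2.

2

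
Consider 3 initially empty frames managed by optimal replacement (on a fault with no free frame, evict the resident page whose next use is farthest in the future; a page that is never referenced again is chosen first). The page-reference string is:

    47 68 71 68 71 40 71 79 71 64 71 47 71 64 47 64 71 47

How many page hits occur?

47 -> miss, frames [47]
68 -> miss, frames [47, 68]
71 -> miss, frames [47, 68, 71]
68 -> hit
71 -> hit
40 -> miss, evict 68, frames [47, 71, 40]
71 -> hit
79 -> miss, evict 40, frames [47, 71, 79]
71 -> hit
64 -> miss, evict 79, frames [47, 71, 64]
71 -> hit
47 -> hit
71 -> hit
64 -> hit
47 -> hit
64 -> hit
71 -> hit
47 -> hit
Hits: 12.

12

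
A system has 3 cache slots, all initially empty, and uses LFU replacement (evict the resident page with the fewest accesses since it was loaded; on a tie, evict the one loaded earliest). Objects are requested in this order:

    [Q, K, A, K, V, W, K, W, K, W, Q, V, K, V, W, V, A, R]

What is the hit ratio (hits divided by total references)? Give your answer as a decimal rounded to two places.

0.50

Q: fault, frames [Q]
K: fault, frames [Q, K]
A: fault, frames [Q, K, A]
K: hit
V: fault, evict Q, frames [K, A, V]
W: fault, evict A, frames [K, V, W]
K: hit
W: hit
K: hit
W: hit
Q: fault, evict V, frames [K, W, Q]
V: fault, evict Q, frames [K, W, V]
K: hit
V: hit
W: hit
V: hit
A: fault, evict V, frames [K, W, A]
R: fault, evict A, frames [K, W, R]
Hits: 9 of 18 references → 9/18 = 0.5000.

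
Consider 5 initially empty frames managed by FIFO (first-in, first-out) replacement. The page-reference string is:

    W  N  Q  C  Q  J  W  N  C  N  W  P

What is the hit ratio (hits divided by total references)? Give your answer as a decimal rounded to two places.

W -> fault, frames (W)
N -> fault, frames (W N)
Q -> fault, frames (W N Q)
C -> fault, frames (W N Q C)
Q -> hit
J -> fault, frames (W N Q C J)
W -> hit
N -> hit
C -> hit
N -> hit
W -> hit
P -> fault, evict W, frames (N Q C J P)
Hits: 6 of 12 references → 6/12 = 0.5000.

0.50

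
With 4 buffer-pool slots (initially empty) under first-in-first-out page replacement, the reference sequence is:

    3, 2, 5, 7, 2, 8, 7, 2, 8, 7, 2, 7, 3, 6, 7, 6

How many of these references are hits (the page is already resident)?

3: miss, frames {3}
2: miss, frames {3,2}
5: miss, frames {3,2,5}
7: miss, frames {3,2,5,7}
2: hit
8: miss, evict 3, frames {2,5,7,8}
7: hit
2: hit
8: hit
7: hit
2: hit
7: hit
3: miss, evict 2, frames {5,7,8,3}
6: miss, evict 5, frames {7,8,3,6}
7: hit
6: hit
Hits: 9.

9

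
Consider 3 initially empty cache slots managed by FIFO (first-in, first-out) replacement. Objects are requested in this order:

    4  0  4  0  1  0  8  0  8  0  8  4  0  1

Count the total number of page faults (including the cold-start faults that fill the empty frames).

7

4 → fault, frames [4]
0 → fault, frames [4, 0]
4 → hit
0 → hit
1 → fault, frames [4, 0, 1]
0 → hit
8 → fault, evict 4, frames [0, 1, 8]
0 → hit
8 → hit
0 → hit
8 → hit
4 → fault, evict 0, frames [1, 8, 4]
0 → fault, evict 1, frames [8, 4, 0]
1 → fault, evict 8, frames [4, 0, 1]
Page faults: 7.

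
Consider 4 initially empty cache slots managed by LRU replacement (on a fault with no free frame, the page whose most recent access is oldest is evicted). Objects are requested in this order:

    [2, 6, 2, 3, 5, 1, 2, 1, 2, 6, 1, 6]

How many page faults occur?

2: miss, frames {2}
6: miss, frames {2,6}
2: hit
3: miss, frames {6,2,3}
5: miss, frames {6,2,3,5}
1: miss, evict 6, frames {2,3,5,1}
2: hit
1: hit
2: hit
6: miss, evict 3, frames {5,1,2,6}
1: hit
6: hit
Page faults: 6.

6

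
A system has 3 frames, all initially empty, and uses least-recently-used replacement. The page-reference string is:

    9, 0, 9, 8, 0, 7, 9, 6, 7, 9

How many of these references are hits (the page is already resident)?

4

9 -> miss, frames (9)
0 -> miss, frames (9 0)
9 -> hit
8 -> miss, frames (0 9 8)
0 -> hit
7 -> miss, evict 9, frames (8 0 7)
9 -> miss, evict 8, frames (0 7 9)
6 -> miss, evict 0, frames (7 9 6)
7 -> hit
9 -> hit
Hits: 4.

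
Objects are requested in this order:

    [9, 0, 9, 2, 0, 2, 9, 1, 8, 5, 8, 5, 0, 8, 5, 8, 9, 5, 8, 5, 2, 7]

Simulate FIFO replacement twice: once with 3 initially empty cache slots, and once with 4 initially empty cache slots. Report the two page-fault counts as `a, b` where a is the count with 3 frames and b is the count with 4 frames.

12, 10

3 frames: F F . F . . . F F F . . F . . . F . F F F F → 12 faults.
4 frames: F F . F . . . F F F . . F . . . F . . . F F → 10 faults.
10 < 12: adding a frame reduced faults, as is typical.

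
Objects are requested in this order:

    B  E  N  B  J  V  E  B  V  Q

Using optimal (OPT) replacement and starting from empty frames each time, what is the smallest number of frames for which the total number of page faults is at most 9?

2

f=1: 10 faults
f=2: 8 faults
f=3: 6 faults
f=4: 6 faults
f=5: 6 faults
f=6: 6 faults
Smallest f with faults ≤ 9 is 2.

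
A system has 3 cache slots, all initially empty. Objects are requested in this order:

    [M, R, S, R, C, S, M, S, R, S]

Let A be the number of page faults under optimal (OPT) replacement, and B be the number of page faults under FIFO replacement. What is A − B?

-2

Under OPT: F F F . F . . . F . → 5 faults.
Under FIFO: F F F . F . F . F F → 7 faults.
A − B = 5 − 7 = -2.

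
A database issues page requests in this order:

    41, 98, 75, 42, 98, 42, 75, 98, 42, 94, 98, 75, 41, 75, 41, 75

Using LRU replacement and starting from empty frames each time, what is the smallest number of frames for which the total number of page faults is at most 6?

4

f=1: 16 faults
f=2: 12 faults
f=3: 7 faults
f=4: 6 faults
f=5: 5 faults
Smallest f with faults ≤ 6 is 4.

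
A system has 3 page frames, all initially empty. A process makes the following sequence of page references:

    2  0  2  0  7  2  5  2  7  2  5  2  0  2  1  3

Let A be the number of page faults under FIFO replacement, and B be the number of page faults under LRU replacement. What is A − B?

1

Under FIFO: F F . . F . F F . . . . F . F F → 8 faults.
Under LRU: F F . . F . F . . . . . F . F F → 7 faults.
A − B = 8 − 7 = 1.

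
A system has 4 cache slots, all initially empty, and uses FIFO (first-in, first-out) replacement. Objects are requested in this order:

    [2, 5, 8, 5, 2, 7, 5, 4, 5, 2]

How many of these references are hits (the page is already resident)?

2 -> miss, frames (2)
5 -> miss, frames (2 5)
8 -> miss, frames (2 5 8)
5 -> hit
2 -> hit
7 -> miss, frames (2 5 8 7)
5 -> hit
4 -> miss, evict 2, frames (5 8 7 4)
5 -> hit
2 -> miss, evict 5, frames (8 7 4 2)
Hits: 4.

4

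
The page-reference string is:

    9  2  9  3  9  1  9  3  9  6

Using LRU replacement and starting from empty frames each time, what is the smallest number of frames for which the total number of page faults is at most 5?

f=1: 10 faults
f=2: 6 faults
f=3: 5 faults
f=4: 5 faults
f=5: 5 faults
Smallest f with faults ≤ 5 is 3.

3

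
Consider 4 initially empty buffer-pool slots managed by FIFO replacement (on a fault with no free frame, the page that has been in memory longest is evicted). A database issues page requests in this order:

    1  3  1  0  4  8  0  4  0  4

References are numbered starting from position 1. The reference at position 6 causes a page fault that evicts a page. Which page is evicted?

pos 1: 1 -> miss, frames {1}
pos 2: 3 -> miss, frames {1,3}
pos 3: 1 -> hit
pos 4: 0 -> miss, frames {1,3,0}
pos 5: 4 -> miss, frames {1,3,0,4}
pos 6: 8 -> miss, evict 1, frames {3,0,4,8}
At position 6, page 1 is evicted.

1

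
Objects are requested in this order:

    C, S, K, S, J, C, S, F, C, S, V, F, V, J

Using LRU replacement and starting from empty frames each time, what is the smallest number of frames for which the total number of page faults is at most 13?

f=1: 14 faults
f=2: 12 faults
f=3: 9 faults
f=4: 7 faults
f=5: 6 faults
f=6: 6 faults
Smallest f with faults ≤ 13 is 2.

2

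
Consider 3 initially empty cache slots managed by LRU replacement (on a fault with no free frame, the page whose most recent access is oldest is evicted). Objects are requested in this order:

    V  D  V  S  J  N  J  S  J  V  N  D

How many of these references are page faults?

8

V: fault, frames {V}
D: fault, frames {V,D}
V: hit
S: fault, frames {D,V,S}
J: fault, evict D, frames {V,S,J}
N: fault, evict V, frames {S,J,N}
J: hit
S: hit
J: hit
V: fault, evict N, frames {S,J,V}
N: fault, evict S, frames {J,V,N}
D: fault, evict J, frames {V,N,D}
Page faults: 8.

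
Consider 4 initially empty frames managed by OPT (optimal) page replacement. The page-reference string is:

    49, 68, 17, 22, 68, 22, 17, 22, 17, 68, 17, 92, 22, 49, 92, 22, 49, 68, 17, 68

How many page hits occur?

49: fault, frames (49)
68: fault, frames (49 68)
17: fault, frames (49 68 17)
22: fault, frames (49 68 17 22)
68: hit
22: hit
17: hit
22: hit
17: hit
68: hit
17: hit
92: fault, evict 17, frames (49 68 22 92)
22: hit
49: hit
92: hit
22: hit
49: hit
68: hit
17: fault, evict 92, frames (49 68 22 17)
68: hit
Hits: 14.

14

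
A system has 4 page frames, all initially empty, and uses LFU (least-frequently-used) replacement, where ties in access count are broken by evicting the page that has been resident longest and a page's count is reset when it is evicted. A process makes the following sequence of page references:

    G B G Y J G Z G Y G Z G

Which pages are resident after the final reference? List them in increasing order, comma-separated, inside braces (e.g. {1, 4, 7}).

{G, J, Y, Z}

G: fault, frames {G}
B: fault, frames {G,B}
G: hit
Y: fault, frames {G,B,Y}
J: fault, frames {G,B,Y,J}
G: hit
Z: fault, evict B, frames {G,Y,J,Z}
G: hit
Y: hit
G: hit
Z: hit
G: hit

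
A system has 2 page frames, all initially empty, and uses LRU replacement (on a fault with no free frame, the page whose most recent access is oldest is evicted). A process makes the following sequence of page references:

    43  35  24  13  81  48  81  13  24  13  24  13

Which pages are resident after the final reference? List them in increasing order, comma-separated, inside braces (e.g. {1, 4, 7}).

43 → fault, frames {43}
35 → fault, frames {43,35}
24 → fault, evict 43, frames {35,24}
13 → fault, evict 35, frames {24,13}
81 → fault, evict 24, frames {13,81}
48 → fault, evict 13, frames {81,48}
81 → hit
13 → fault, evict 48, frames {81,13}
24 → fault, evict 81, frames {13,24}
13 → hit
24 → hit
13 → hit

{13, 24}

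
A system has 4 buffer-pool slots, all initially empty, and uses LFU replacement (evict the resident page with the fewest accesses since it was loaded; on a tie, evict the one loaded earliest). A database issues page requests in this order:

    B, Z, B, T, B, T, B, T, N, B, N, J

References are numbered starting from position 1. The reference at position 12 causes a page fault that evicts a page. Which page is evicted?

Z

pos 1: B → fault, frames {B}
pos 2: Z → fault, frames {B,Z}
pos 3: B → hit
pos 4: T → fault, frames {B,Z,T}
pos 5: B → hit
pos 6: T → hit
pos 7: B → hit
pos 8: T → hit
pos 9: N → fault, frames {B,Z,T,N}
pos 10: B → hit
pos 11: N → hit
pos 12: J → fault, evict Z, frames {B,T,N,J}
At position 12, page Z is evicted.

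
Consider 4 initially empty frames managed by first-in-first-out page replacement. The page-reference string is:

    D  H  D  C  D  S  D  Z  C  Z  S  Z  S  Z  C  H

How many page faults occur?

5

D -> fault, frames [D]
H -> fault, frames [D, H]
D -> hit
C -> fault, frames [D, H, C]
D -> hit
S -> fault, frames [D, H, C, S]
D -> hit
Z -> fault, evict D, frames [H, C, S, Z]
C -> hit
Z -> hit
S -> hit
Z -> hit
S -> hit
Z -> hit
C -> hit
H -> hit
Page faults: 5.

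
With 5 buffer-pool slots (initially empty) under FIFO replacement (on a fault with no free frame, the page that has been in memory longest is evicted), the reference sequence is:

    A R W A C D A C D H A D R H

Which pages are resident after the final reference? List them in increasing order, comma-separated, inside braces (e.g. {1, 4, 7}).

A → fault, frames [A]
R → fault, frames [A, R]
W → fault, frames [A, R, W]
A → hit
C → fault, frames [A, R, W, C]
D → fault, frames [A, R, W, C, D]
A → hit
C → hit
D → hit
H → fault, evict A, frames [R, W, C, D, H]
A → fault, evict R, frames [W, C, D, H, A]
D → hit
R → fault, evict W, frames [C, D, H, A, R]
H → hit

{A, C, D, H, R}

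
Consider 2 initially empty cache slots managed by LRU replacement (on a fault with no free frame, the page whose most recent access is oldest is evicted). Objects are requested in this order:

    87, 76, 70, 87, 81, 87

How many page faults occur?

87 -> miss, frames [87]
76 -> miss, frames [87, 76]
70 -> miss, evict 87, frames [76, 70]
87 -> miss, evict 76, frames [70, 87]
81 -> miss, evict 70, frames [87, 81]
87 -> hit
Page faults: 5.

5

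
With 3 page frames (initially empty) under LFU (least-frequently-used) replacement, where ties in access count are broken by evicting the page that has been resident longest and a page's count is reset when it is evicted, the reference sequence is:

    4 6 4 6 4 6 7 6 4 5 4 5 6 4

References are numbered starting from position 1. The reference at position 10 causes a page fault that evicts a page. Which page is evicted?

7

pos 1: 4 → miss, frames [4]
pos 2: 6 → miss, frames [4, 6]
pos 3: 4 → hit
pos 4: 6 → hit
pos 5: 4 → hit
pos 6: 6 → hit
pos 7: 7 → miss, frames [4, 6, 7]
pos 8: 6 → hit
pos 9: 4 → hit
pos 10: 5 → miss, evict 7, frames [4, 6, 5]
At position 10, page 7 is evicted.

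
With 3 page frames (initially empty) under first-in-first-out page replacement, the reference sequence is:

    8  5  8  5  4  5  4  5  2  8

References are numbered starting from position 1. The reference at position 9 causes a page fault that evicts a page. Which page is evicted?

pos 1: 8 -> fault, frames [8]
pos 2: 5 -> fault, frames [8, 5]
pos 3: 8 -> hit
pos 4: 5 -> hit
pos 5: 4 -> fault, frames [8, 5, 4]
pos 6: 5 -> hit
pos 7: 4 -> hit
pos 8: 5 -> hit
pos 9: 2 -> fault, evict 8, frames [5, 4, 2]
At position 9, page 8 is evicted.

8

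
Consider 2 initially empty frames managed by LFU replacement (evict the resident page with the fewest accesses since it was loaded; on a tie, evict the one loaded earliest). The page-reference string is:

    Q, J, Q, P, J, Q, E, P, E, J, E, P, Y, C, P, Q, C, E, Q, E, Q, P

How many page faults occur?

16

Q: miss, frames (Q)
J: miss, frames (Q J)
Q: hit
P: miss, evict J, frames (Q P)
J: miss, evict P, frames (Q J)
Q: hit
E: miss, evict J, frames (Q E)
P: miss, evict E, frames (Q P)
E: miss, evict P, frames (Q E)
J: miss, evict E, frames (Q J)
E: miss, evict J, frames (Q E)
P: miss, evict E, frames (Q P)
Y: miss, evict P, frames (Q Y)
C: miss, evict Y, frames (Q C)
P: miss, evict C, frames (Q P)
Q: hit
C: miss, evict P, frames (Q C)
E: miss, evict C, frames (Q E)
Q: hit
E: hit
Q: hit
P: miss, evict E, frames (Q P)
Page faults: 16.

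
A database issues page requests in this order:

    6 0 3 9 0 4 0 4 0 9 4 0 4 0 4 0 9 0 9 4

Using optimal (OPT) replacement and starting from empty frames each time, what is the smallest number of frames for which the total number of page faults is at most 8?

f=1: 20 faults
f=2: 9 faults
f=3: 5 faults
f=4: 5 faults
f=5: 5 faults
Smallest f with faults ≤ 8 is 3.

3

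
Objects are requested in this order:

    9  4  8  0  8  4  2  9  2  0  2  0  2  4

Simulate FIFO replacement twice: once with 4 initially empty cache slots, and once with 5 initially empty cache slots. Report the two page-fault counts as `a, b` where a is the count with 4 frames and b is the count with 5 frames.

4 frames: F F F F . . F F . . . . . F → 7 faults.
5 frames: F F F F . . F . . . . . . . → 5 faults.
5 < 7: adding a frame reduced faults, as is typical.

7, 5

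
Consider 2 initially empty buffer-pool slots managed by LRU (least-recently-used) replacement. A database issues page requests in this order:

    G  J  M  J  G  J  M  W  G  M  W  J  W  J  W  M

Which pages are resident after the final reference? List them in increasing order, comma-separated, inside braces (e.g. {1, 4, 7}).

{M, W}

G: fault, frames {G}
J: fault, frames {G,J}
M: fault, evict G, frames {J,M}
J: hit
G: fault, evict M, frames {J,G}
J: hit
M: fault, evict G, frames {J,M}
W: fault, evict J, frames {M,W}
G: fault, evict M, frames {W,G}
M: fault, evict W, frames {G,M}
W: fault, evict G, frames {M,W}
J: fault, evict M, frames {W,J}
W: hit
J: hit
W: hit
M: fault, evict J, frames {W,M}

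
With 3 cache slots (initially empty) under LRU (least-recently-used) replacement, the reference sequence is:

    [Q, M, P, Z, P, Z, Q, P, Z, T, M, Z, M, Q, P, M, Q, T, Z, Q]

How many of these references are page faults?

Q: miss, frames (Q)
M: miss, frames (Q M)
P: miss, frames (Q M P)
Z: miss, evict Q, frames (M P Z)
P: hit
Z: hit
Q: miss, evict M, frames (P Z Q)
P: hit
Z: hit
T: miss, evict Q, frames (P Z T)
M: miss, evict P, frames (Z T M)
Z: hit
M: hit
Q: miss, evict T, frames (Z M Q)
P: miss, evict Z, frames (M Q P)
M: hit
Q: hit
T: miss, evict P, frames (M Q T)
Z: miss, evict M, frames (Q T Z)
Q: hit
Page faults: 11.

11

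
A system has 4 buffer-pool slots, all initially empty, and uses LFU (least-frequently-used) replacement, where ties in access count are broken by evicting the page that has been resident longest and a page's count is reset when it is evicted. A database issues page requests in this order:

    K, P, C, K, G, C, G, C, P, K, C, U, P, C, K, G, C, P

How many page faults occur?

K → fault, frames (K)
P → fault, frames (K P)
C → fault, frames (K P C)
K → hit
G → fault, frames (K P C G)
C → hit
G → hit
C → hit
P → hit
K → hit
C → hit
U → fault, evict P, frames (K C G U)
P → fault, evict U, frames (K C G P)
C → hit
K → hit
G → hit
C → hit
P → hit
Page faults: 6.

6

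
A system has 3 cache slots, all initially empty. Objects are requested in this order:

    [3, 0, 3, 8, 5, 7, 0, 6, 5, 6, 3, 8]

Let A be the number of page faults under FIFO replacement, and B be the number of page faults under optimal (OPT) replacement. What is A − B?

Under FIFO: F F . F F F F F F . F F → 10 faults.
Under OPT: F F . F F F . F . . F F → 8 faults.
A − B = 10 − 8 = 2.

2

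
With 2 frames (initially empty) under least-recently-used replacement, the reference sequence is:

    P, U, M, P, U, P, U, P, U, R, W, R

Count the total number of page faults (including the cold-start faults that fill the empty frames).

7

P: fault, frames [P]
U: fault, frames [P, U]
M: fault, evict P, frames [U, M]
P: fault, evict U, frames [M, P]
U: fault, evict M, frames [P, U]
P: hit
U: hit
P: hit
U: hit
R: fault, evict P, frames [U, R]
W: fault, evict U, frames [R, W]
R: hit
Page faults: 7.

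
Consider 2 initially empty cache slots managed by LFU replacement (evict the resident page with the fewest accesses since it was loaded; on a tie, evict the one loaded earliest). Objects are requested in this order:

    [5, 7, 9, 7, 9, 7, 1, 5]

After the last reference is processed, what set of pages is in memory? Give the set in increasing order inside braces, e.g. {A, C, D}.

5 → miss, frames [5]
7 → miss, frames [5, 7]
9 → miss, evict 5, frames [7, 9]
7 → hit
9 → hit
7 → hit
1 → miss, evict 9, frames [7, 1]
5 → miss, evict 1, frames [7, 5]

{5, 7}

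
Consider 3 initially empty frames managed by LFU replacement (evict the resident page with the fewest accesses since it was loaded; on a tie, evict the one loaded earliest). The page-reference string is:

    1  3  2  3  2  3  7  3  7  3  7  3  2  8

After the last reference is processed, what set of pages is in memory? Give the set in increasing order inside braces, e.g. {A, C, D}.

{3, 7, 8}

1 -> miss, frames (1)
3 -> miss, frames (1 3)
2 -> miss, frames (1 3 2)
3 -> hit
2 -> hit
3 -> hit
7 -> miss, evict 1, frames (3 2 7)
3 -> hit
7 -> hit
3 -> hit
7 -> hit
3 -> hit
2 -> hit
8 -> miss, evict 2, frames (3 7 8)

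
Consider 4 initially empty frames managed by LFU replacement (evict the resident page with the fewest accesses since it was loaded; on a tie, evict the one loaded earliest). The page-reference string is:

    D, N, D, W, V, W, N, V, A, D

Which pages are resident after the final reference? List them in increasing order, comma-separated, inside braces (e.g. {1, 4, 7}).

{D, N, V, W}

D: fault, frames {D}
N: fault, frames {D,N}
D: hit
W: fault, frames {D,N,W}
V: fault, frames {D,N,W,V}
W: hit
N: hit
V: hit
A: fault, evict D, frames {N,W,V,A}
D: fault, evict A, frames {N,W,V,D}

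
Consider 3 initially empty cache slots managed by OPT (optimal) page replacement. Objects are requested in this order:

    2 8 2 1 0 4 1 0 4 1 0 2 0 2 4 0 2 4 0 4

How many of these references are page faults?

6

2 → miss, frames {2}
8 → miss, frames {2,8}
2 → hit
1 → miss, frames {2,8,1}
0 → miss, evict 8, frames {2,1,0}
4 → miss, evict 2, frames {1,0,4}
1 → hit
0 → hit
4 → hit
1 → hit
0 → hit
2 → miss, evict 1, frames {0,4,2}
0 → hit
2 → hit
4 → hit
0 → hit
2 → hit
4 → hit
0 → hit
4 → hit
Page faults: 6.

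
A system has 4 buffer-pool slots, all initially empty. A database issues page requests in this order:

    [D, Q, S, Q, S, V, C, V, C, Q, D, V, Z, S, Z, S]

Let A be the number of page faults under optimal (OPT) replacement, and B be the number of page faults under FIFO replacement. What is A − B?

-1

Under OPT: F F F . . F F . . . . . F F . . → 7 faults.
Under FIFO: F F F . . F F . . . F . F F . . → 8 faults.
A − B = 7 − 8 = -1.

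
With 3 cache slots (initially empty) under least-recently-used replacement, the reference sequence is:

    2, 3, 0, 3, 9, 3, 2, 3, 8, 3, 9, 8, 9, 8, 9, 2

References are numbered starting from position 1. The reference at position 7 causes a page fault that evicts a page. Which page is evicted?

0

pos 1: 2 → fault, frames (2)
pos 2: 3 → fault, frames (2 3)
pos 3: 0 → fault, frames (2 3 0)
pos 4: 3 → hit
pos 5: 9 → fault, evict 2, frames (0 3 9)
pos 6: 3 → hit
pos 7: 2 → fault, evict 0, frames (9 3 2)
At position 7, page 0 is evicted.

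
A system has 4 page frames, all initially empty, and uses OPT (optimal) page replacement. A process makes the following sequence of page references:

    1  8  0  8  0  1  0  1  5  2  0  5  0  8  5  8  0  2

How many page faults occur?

1 -> miss, frames [1]
8 -> miss, frames [1, 8]
0 -> miss, frames [1, 8, 0]
8 -> hit
0 -> hit
1 -> hit
0 -> hit
1 -> hit
5 -> miss, frames [1, 8, 0, 5]
2 -> miss, evict 1, frames [8, 0, 5, 2]
0 -> hit
5 -> hit
0 -> hit
8 -> hit
5 -> hit
8 -> hit
0 -> hit
2 -> hit
Page faults: 5.

5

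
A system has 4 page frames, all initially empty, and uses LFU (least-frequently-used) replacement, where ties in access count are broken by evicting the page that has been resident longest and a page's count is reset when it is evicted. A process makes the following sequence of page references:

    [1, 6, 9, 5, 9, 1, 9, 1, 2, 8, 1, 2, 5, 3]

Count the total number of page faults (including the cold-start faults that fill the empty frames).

8

1 -> miss, frames (1)
6 -> miss, frames (1 6)
9 -> miss, frames (1 6 9)
5 -> miss, frames (1 6 9 5)
9 -> hit
1 -> hit
9 -> hit
1 -> hit
2 -> miss, evict 6, frames (1 9 5 2)
8 -> miss, evict 5, frames (1 9 2 8)
1 -> hit
2 -> hit
5 -> miss, evict 8, frames (1 9 2 5)
3 -> miss, evict 5, frames (1 9 2 3)
Page faults: 8.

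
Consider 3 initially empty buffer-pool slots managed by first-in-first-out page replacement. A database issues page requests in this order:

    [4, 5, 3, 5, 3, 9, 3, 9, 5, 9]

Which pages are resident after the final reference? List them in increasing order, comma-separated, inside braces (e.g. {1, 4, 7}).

{3, 5, 9}

4 → miss, frames {4}
5 → miss, frames {4,5}
3 → miss, frames {4,5,3}
5 → hit
3 → hit
9 → miss, evict 4, frames {5,3,9}
3 → hit
9 → hit
5 → hit
9 → hit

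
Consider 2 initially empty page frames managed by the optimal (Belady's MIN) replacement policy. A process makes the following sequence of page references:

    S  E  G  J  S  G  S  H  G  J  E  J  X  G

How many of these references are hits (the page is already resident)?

4

S -> fault, frames [S]
E -> fault, frames [S, E]
G -> fault, evict E, frames [S, G]
J -> fault, evict G, frames [S, J]
S -> hit
G -> fault, evict J, frames [S, G]
S -> hit
H -> fault, evict S, frames [G, H]
G -> hit
J -> fault, evict H, frames [G, J]
E -> fault, evict G, frames [J, E]
J -> hit
X -> fault, evict E, frames [J, X]
G -> fault, evict X, frames [J, G]
Hits: 4.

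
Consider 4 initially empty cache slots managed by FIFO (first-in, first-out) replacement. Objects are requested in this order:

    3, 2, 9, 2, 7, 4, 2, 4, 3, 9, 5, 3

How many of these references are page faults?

3: fault, frames (3)
2: fault, frames (3 2)
9: fault, frames (3 2 9)
2: hit
7: fault, frames (3 2 9 7)
4: fault, evict 3, frames (2 9 7 4)
2: hit
4: hit
3: fault, evict 2, frames (9 7 4 3)
9: hit
5: fault, evict 9, frames (7 4 3 5)
3: hit
Page faults: 7.

7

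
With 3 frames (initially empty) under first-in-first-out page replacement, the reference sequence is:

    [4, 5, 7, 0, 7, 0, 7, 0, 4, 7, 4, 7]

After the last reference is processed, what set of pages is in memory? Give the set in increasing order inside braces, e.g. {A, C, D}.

{0, 4, 7}

4: miss, frames (4)
5: miss, frames (4 5)
7: miss, frames (4 5 7)
0: miss, evict 4, frames (5 7 0)
7: hit
0: hit
7: hit
0: hit
4: miss, evict 5, frames (7 0 4)
7: hit
4: hit
7: hit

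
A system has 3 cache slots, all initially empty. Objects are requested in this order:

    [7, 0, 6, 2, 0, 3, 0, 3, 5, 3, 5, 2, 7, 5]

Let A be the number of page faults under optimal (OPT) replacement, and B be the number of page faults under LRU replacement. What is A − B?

-1

Under OPT: F F F F . F . . F . . . F . → 7 faults.
Under LRU: F F F F . F . . F . . F F . → 8 faults.
A − B = 7 − 8 = -1.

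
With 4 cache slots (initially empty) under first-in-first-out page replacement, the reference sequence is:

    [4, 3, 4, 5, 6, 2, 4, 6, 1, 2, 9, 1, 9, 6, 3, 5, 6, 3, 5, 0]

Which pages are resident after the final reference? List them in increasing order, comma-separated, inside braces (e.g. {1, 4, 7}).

{0, 3, 5, 6}

4 -> fault, frames {4}
3 -> fault, frames {4,3}
4 -> hit
5 -> fault, frames {4,3,5}
6 -> fault, frames {4,3,5,6}
2 -> fault, evict 4, frames {3,5,6,2}
4 -> fault, evict 3, frames {5,6,2,4}
6 -> hit
1 -> fault, evict 5, frames {6,2,4,1}
2 -> hit
9 -> fault, evict 6, frames {2,4,1,9}
1 -> hit
9 -> hit
6 -> fault, evict 2, frames {4,1,9,6}
3 -> fault, evict 4, frames {1,9,6,3}
5 -> fault, evict 1, frames {9,6,3,5}
6 -> hit
3 -> hit
5 -> hit
0 -> fault, evict 9, frames {6,3,5,0}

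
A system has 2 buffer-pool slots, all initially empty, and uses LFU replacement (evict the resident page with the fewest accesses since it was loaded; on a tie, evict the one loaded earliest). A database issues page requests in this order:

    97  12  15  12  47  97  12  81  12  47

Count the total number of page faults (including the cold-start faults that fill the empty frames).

7

97: miss, frames {97}
12: miss, frames {97,12}
15: miss, evict 97, frames {12,15}
12: hit
47: miss, evict 15, frames {12,47}
97: miss, evict 47, frames {12,97}
12: hit
81: miss, evict 97, frames {12,81}
12: hit
47: miss, evict 81, frames {12,47}
Page faults: 7.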